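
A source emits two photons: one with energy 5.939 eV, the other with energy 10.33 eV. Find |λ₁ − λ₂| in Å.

Using λ = hc/E: λ₁ = 2.0876·10^-7 m, λ₂ = 1.2002·10^-7 m.
|Δλ| = |2.0876·10^-7 − 1.2002·10^-7| = 8.87·10^-8 m = 887 Å.

887 Å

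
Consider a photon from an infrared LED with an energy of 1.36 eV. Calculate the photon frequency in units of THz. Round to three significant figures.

Convert to SI: E = 1.36 eV = 2.1790e-19 J.
For a photon f = E/h, so f = 3.288e14 Hz.
Converting to THz: f = 328.8 THz ≈ 329 THz.

329 THz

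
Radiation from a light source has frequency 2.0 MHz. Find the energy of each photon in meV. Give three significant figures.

8.27 × 10^-6 meV

Use h = 6.62607015 × 10^-34 J·s, 1 eV = 1.602176634 × 10^-19 J.
First convert: f = 2.0 MHz = 2.0 × 10^6 Hz.
For a photon E = hf, so E = 1.325 × 10^-27 J.
Converting to meV: E = 8.271 × 10^-6 meV ≈ 8.27 × 10^-6 meV.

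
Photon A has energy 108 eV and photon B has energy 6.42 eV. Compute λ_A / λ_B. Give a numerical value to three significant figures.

λ_A = 1.148e-8 m (from energy = 108 eV, via λ = hc/E).
λ_B = 1.931e-7 m (from energy = 6.42 eV, via λ = hc/E).
Ratio = 1.148e-8 / 1.931e-7 = 0.0594.

0.0594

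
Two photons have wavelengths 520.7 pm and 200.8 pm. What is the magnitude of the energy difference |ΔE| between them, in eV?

3790 eV

Using E = hc/λ: E₁ = 3.8150e-16 J, E₂ = 9.8927e-16 J.
|ΔE| = |3.8150e-16 − 9.8927e-16| = 6.08e-16 J = 3790 eV.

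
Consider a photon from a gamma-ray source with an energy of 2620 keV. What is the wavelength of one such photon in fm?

473 fm

Use h = 6.62607015e-34 J·s, c = 2.99792458e8 m/s, 1 eV = 1.602176634e-19 J.
In SI units: E = 2620 keV = 4.1977e-13 J.
Apply λ = hc/E: λ = 4.732e-13 m.
Converting to fm: λ = 473.2 fm ≈ 473 fm.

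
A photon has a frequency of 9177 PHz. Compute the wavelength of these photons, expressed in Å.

In SI units: f = 9177 PHz = 9.177e18 Hz.
Apply λ = c/f: λ = 3.267e-11 m.
Converting to Å: λ = 0.3267 Å ≈ 0.327 Å.

0.327 Å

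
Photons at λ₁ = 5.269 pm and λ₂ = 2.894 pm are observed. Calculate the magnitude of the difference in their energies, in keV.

193 keV

Using E = hc/λ: E₁ = 3.7701 × 10^-14 J, E₂ = 6.8640 × 10^-14 J.
|ΔE| = |3.7701 × 10^-14 − 6.8640 × 10^-14| = 3.09 × 10^-14 J = 193 keV.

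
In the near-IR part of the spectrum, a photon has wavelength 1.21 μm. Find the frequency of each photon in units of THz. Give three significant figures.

248 THz

In SI units: λ = 1.21 μm = 1.21e-6 m.
For a photon f = c/λ, so f = 2.478e14 Hz.
Converting to THz: f = 247.8 THz ≈ 248 THz.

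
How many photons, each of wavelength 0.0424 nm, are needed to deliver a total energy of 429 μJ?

Per-photon energy: E = 4.685 × 10^-15 J (from wavelength = 0.0424 nm).
N = E_total / E_photon = 4.29 × 10^-4 J / 4.685 × 10^-15 J = 9.16 × 10^10.

9.16 × 10^10 photons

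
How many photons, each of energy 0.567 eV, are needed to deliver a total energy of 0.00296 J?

Per-photon energy: E = 9.084e-20 J (from energy = 0.567 eV).
N = E_total / E_photon = 0.00296 J / 9.084e-20 J = 3.26e16.

3.26e16 photons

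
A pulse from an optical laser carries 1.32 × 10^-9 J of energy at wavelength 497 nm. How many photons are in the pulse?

3.30 × 10^9 photons

Per-photon energy: E = 3.997 × 10^-19 J (from wavelength = 497 nm).
N = E_total / E_photon = 1.32 × 10^-9 J / 3.997 × 10^-19 J = 3.30 × 10^9.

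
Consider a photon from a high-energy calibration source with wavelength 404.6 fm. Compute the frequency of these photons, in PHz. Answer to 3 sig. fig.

7.41 × 10^5 PHz

In SI units: λ = 404.6 fm = 4.046 × 10^-13 m.
Since f = c/λ for a photon, f = 7.410 × 10^20 Hz.
Converting to PHz: f = 741000 PHz ≈ 7.41 × 10^5 PHz.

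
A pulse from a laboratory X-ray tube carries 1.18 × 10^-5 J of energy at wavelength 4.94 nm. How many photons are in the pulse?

2.93 × 10^11 photons

Per-photon energy: E = 4.021 × 10^-17 J (from wavelength = 4.94 nm).
N = E_total / E_photon = 1.18 × 10^-5 J / 4.021 × 10^-17 J = 2.93 × 10^11.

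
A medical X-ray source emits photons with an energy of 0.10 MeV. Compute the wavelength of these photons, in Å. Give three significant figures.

Take h = 6.62607015e-34 J·s, c = 2.99792458e8 m/s, 1 eV = 1.602176634e-19 J.
First convert: E = 0.10 MeV = 1.6022e-14 J.
Since λ = hc/E for a photon, λ = 1.240e-11 m.
Converting to Å: λ = 0.1240 Å ≈ 0.124 Å.

0.124 Å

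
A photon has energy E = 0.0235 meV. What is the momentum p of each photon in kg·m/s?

1.26 × 10^-32 kg·m/s

Take c = 2.99792458 × 10^8 m/s, 1 eV = 1.602176634 × 10^-19 J.
First convert: E = 0.0235 meV = 3.7651 × 10^-24 J.
Since p = E/c for a photon, p = 1.256 × 10^-32 kg·m/s.
So p ≈ 1.26 × 10^-32 kg·m/s.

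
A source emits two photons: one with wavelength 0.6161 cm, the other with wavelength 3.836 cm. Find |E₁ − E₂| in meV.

Using E = hc/λ: E₁ = 3.2242e-23 J, E₂ = 5.1784e-24 J.
|ΔE| = |3.2242e-23 − 5.1784e-24| = 2.71e-23 J = 0.169 meV.

0.169 meV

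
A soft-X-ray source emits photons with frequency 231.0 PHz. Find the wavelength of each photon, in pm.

(c = 2.99792458e8 m/s.)
In SI units: f = 231.0 PHz = 2.310e17 Hz.
Apply λ = c/f: λ = 1.298e-9 m.
Converting to pm: λ = 1298 pm ≈ 1300 pm.

1300 pm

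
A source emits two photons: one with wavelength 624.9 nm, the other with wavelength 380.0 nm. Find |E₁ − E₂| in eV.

Using E = hc/λ: E₁ = 3.1788 × 10^-19 J, E₂ = 5.2275 × 10^-19 J.
|ΔE| = |3.1788 × 10^-19 − 5.2275 × 10^-19| = 2.05 × 10^-19 J = 1.28 eV.

1.28 eV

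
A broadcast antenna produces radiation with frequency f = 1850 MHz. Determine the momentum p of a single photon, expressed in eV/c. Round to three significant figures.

Take h = 6.62607015 × 10^-34 J·s, c = 2.99792458 × 10^8 m/s, 1 eV = 1.602176634 × 10^-19 J.
In SI units: f = 1850 MHz = 1.85 × 10^9 Hz.
Since p = hf/c for a photon, p = 4.089 × 10^-33 kg·m/s.
Converting to eV/c: p = 7.651 × 10^-6 eV/c ≈ 7.65 × 10^-6 eV/c.

7.65 × 10^-6 eV/c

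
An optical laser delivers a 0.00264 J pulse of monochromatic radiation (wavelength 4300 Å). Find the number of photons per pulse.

Per-photon energy: E = 4.620e-19 J (from wavelength = 4300 Å).
N = E_total / E_photon = 0.00264 J / 4.620e-19 J = 5.71e15.

5.71e15 photons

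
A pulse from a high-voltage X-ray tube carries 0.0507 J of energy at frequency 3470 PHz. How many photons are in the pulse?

Per-photon energy: E = 2.299 × 10^-15 J (from frequency = 3470 PHz).
N = E_total / E_photon = 0.0507 J / 2.299 × 10^-15 J = 2.21 × 10^13.

2.21 × 10^13 photons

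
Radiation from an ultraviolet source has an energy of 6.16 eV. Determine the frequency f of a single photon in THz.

1490 THz

(h = 6.62607015e-34 J·s, 1 eV = 1.602176634e-19 J.)
In SI units: E = 6.16 eV = 9.8694e-19 J.
Since f = E/h for a photon, f = 1.489e15 Hz.
Converting to THz: f = 1489 THz ≈ 1490 THz.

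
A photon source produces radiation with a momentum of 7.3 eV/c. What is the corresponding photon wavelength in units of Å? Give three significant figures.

(h = 6.62607015e-34 J·s, c = 2.99792458e8 m/s, 1 eV = 1.602176634e-19 J.)
In SI units: p = 7.3 eV/c = 3.9013e-27 kg·m/s.
Since λ = h/p for a photon, λ = 1.698e-7 m.
Converting to Å: λ = 1698 Å ≈ 1700 Å.

1700 Å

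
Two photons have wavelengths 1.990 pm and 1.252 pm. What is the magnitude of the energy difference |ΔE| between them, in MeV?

0.367 MeV

Using E = hc/λ: E₁ = 9.9821 × 10^-14 J, E₂ = 1.5866 × 10^-13 J.
|ΔE| = |9.9821 × 10^-14 − 1.5866 × 10^-13| = 5.88 × 10^-14 J = 0.367 MeV.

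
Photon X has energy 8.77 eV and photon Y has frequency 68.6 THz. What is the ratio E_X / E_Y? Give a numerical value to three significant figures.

E_X = 1.405 × 10^-18 J (from energy = 8.77 eV, via E given directly).
E_Y = 4.545 × 10^-20 J (from frequency = 68.6 THz, via E = hf).
Ratio = 1.405 × 10^-18 / 4.545 × 10^-20 = 30.9.

30.9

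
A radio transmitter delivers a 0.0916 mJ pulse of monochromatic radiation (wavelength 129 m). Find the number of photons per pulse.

5.95 × 10^22 photons

Per-photon energy: E = 1.540 × 10^-27 J (from wavelength = 129 m).
N = E_total / E_photon = 9.16 × 10^-5 J / 1.540 × 10^-27 J = 5.95 × 10^22.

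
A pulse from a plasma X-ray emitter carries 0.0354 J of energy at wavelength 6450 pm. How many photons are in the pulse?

1.15 × 10^15 photons

Per-photon energy: E = 3.080 × 10^-17 J (from wavelength = 6450 pm).
N = E_total / E_photon = 0.0354 J / 3.080 × 10^-17 J = 1.15 × 10^15.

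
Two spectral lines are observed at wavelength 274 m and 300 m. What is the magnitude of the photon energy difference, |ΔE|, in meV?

3.92 × 10^-7 meV

Using E = hc/λ: E₁ = 7.250 × 10^-28 J, E₂ = 6.621 × 10^-28 J.
|ΔE| = |7.250 × 10^-28 − 6.621 × 10^-28| = 6.28 × 10^-29 J = 3.92 × 10^-7 meV.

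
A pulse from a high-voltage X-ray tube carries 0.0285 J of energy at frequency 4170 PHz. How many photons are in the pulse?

1.03 × 10^13 photons

Per-photon energy: E = 2.763 × 10^-15 J (from frequency = 4170 PHz).
N = E_total / E_photon = 0.0285 J / 2.763 × 10^-15 J = 1.03 × 10^13.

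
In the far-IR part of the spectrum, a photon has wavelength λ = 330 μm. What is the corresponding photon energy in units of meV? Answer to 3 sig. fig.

Take h = 6.62607015 × 10^-34 J·s, c = 2.99792458 × 10^8 m/s, 1 eV = 1.602176634 × 10^-19 J.
First convert: λ = 330 μm = 3.3 × 10^-4 m.
The photon relation is E = hc/λ, giving E = 6.020 × 10^-22 J.
Converting to meV: E = 3.757 meV ≈ 3.76 meV.

3.76 meV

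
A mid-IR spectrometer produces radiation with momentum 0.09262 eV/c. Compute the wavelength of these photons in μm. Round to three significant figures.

13.4 μm

(h = 6.62607015·10^-34 J·s, c = 2.99792458·10^8 m/s, 1 eV = 1.602176634·10^-19 J.)
Convert to SI: p = 0.09262 eV/c = 4.9499·10^-29 kg·m/s.
Apply λ = h/p: λ = 1.339·10^-5 m.
Converting to μm: λ = 13.39 μm ≈ 13.4 μm.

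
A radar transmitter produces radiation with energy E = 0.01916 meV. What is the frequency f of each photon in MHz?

In SI units: E = 0.01916 meV = 3.0698e-24 J.
For a photon f = E/h, so f = 4.633e9 Hz.
Converting to MHz: f = 4633 MHz ≈ 4630 MHz.

4630 MHz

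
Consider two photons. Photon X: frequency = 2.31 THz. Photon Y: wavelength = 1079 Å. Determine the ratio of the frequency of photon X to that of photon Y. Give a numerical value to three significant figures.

8.31 × 10^-4

f_X = 2.310 × 10^12 Hz (from frequency = 2.31 THz, via f given directly).
f_Y = 2.778 × 10^15 Hz (from wavelength = 1079 Å, via f = c/λ).
Ratio = 2.310 × 10^12 / 2.778 × 10^15 = 8.31 × 10^-4.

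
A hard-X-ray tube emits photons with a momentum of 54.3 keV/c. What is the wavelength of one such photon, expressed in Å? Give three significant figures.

0.228 Å

Convert to SI: p = 54.3 keV/c = 2.9019·10^-23 kg·m/s.
Apply λ = h/p: λ = 2.283·10^-11 m.
Converting to Å: λ = 0.2283 Å ≈ 0.228 Å.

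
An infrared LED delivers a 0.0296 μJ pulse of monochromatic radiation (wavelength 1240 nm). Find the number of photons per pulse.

Per-photon energy: E = 1.602e-19 J (from wavelength = 1240 nm).
N = E_total / E_photon = 2.96e-8 J / 1.602e-19 J = 1.85e11.

1.85e11 photons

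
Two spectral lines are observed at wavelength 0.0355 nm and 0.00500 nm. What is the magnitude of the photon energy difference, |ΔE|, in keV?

213 keV

Using E = hc/λ: E₁ = 5.596e-15 J, E₂ = 3.973e-14 J.
|ΔE| = |5.596e-15 − 3.973e-14| = 3.41e-14 J = 213 keV.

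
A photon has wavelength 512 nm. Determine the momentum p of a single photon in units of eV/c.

2.42 eV/c

First convert: λ = 512 nm = 5.12e-7 m.
Apply p = h/λ: p = 1.294e-27 kg·m/s.
Converting to eV/c: p = 2.422 eV/c ≈ 2.42 eV/c.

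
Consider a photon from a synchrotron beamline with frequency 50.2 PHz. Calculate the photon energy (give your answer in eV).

208 eV

In SI units: f = 50.2 PHz = 5.02e16 Hz.
Since E = hf for a photon, E = 3.326e-17 J.
Converting to eV: E = 207.6 eV ≈ 208 eV.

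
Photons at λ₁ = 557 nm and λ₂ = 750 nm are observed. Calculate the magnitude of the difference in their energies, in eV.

Using E = hc/λ: E₁ = 3.566e-19 J, E₂ = 2.649e-19 J.
|ΔE| = |3.566e-19 − 2.649e-19| = 9.18e-20 J = 0.573 eV.

0.573 eV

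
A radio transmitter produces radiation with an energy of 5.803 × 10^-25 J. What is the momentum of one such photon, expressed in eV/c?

3.62 × 10^-6 eV/c

(c = 2.99792458 × 10^8 m/s, 1 eV = 1.602176634 × 10^-19 J.)
Apply p = E/c: p = 1.936 × 10^-33 kg·m/s.
Converting to eV/c: p = 3.622 × 10^-6 eV/c ≈ 3.62 × 10^-6 eV/c.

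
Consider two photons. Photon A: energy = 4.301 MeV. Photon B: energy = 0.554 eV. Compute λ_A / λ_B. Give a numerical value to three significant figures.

λ_A = 2.883e-13 m (from energy = 4.301 MeV, via λ = hc/E).
λ_B = 2.238e-6 m (from energy = 0.554 eV, via λ = hc/E).
Ratio = 2.883e-13 / 2.238e-6 = 1.29e-7.

1.29e-7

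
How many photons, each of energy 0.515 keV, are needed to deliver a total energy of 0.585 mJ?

Per-photon energy: E = 8.251·10^-17 J (from energy = 0.515 keV).
N = E_total / E_photon = 5.85·10^-4 J / 8.251·10^-17 J = 7.09·10^12.

7.09·10^12 photons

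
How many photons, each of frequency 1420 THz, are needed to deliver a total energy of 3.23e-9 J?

3.43e9 photons

Per-photon energy: E = 9.409e-19 J (from frequency = 1420 THz).
N = E_total / E_photon = 3.23e-9 J / 9.409e-19 J = 3.43e9.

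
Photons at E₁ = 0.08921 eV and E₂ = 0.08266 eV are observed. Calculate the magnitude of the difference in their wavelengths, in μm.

Using λ = hc/E: λ₁ = 1.3898·10^-5 m, λ₂ = 1.4999·10^-5 m.
|Δλ| = |1.3898·10^-5 − 1.4999·10^-5| = 1.10·10^-6 m = 1.10 μm.

1.10 μm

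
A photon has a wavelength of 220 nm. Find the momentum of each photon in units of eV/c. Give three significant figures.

5.64 eV/c

(h = 6.62607015e-34 J·s, c = 2.99792458e8 m/s, 1 eV = 1.602176634e-19 J.)
In SI units: λ = 220 nm = 2.2e-7 m.
The photon relation is p = h/λ, giving p = 3.012e-27 kg·m/s.
Converting to eV/c: p = 5.636 eV/c ≈ 5.64 eV/c.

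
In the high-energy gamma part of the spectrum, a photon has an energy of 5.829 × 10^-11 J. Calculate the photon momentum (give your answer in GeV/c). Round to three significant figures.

Use c = 2.99792458 × 10^8 m/s, 1 eV = 1.602176634 × 10^-19 J.
The photon relation is p = E/c, giving p = 1.944 × 10^-19 kg·m/s.
Converting to GeV/c: p = 0.3638 GeV/c ≈ 0.364 GeV/c.

0.364 GeV/c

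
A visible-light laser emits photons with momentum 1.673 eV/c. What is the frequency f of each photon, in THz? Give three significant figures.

405 THz

In SI units: p = 1.673 eV/c = 8.9410e-28 kg·m/s.
Apply f = pc/h: f = 4.045e14 Hz.
Converting to THz: f = 404.5 THz ≈ 405 THz.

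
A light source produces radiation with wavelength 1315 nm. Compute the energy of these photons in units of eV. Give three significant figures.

Use h = 6.62607015 × 10^-34 J·s, c = 2.99792458 × 10^8 m/s, 1 eV = 1.602176634 × 10^-19 J.
Convert to SI: λ = 1315 nm = 1.315 × 10^-6 m.
For a photon E = hc/λ, so E = 1.511 × 10^-19 J.
Converting to eV: E = 0.9428 eV ≈ 0.943 eV.

0.943 eV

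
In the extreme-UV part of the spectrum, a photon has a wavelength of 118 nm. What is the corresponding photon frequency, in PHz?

2.54 PHz

First convert: λ = 118 nm = 1.18·10^-7 m.
For a photon f = c/λ, so f = 2.541·10^15 Hz.
Converting to PHz: f = 2.541 PHz ≈ 2.54 PHz.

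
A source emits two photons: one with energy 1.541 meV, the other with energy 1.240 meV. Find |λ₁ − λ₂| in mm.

Using λ = hc/E: λ₁ = 8.0457 × 10^-4 m, λ₂ = 9.9987 × 10^-4 m.
|Δλ| = |8.0457 × 10^-4 − 9.9987 × 10^-4| = 1.95 × 10^-4 m = 0.195 mm.

0.195 mm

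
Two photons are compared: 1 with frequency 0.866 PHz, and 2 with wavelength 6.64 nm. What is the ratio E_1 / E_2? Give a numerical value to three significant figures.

0.0192

E_1 = 5.738e-19 J (from frequency = 0.866 PHz, via E = hf).
E_2 = 2.992e-17 J (from wavelength = 6.64 nm, via E = hc/λ).
Ratio = 5.738e-19 / 2.992e-17 = 0.0192.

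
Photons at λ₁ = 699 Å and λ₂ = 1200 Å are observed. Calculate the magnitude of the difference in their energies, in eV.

7.41 eV

Using E = hc/λ: E₁ = 2.842e-18 J, E₂ = 1.655e-18 J.
|ΔE| = |2.842e-18 − 1.655e-18| = 1.19e-18 J = 7.41 eV.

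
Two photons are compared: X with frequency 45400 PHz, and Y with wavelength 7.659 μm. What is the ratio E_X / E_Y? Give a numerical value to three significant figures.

E_X = 3.008·10^-14 J (from frequency = 45400 PHz, via E = hf).
E_Y = 2.594·10^-20 J (from wavelength = 7.659 μm, via E = hc/λ).
Ratio = 3.008·10^-14 / 2.594·10^-20 = 1.16·10^6.

1.16·10^6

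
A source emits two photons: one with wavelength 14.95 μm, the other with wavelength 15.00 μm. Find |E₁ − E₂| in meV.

0.276 meV

Using E = hc/λ: E₁ = 1.3287e-20 J, E₂ = 1.3243e-20 J.
|ΔE| = |1.3287e-20 − 1.3243e-20| = 4.43e-23 J = 0.276 meV.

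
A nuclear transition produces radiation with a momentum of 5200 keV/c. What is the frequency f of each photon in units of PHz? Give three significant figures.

Use h = 6.62607015 × 10^-34 J·s, c = 2.99792458 × 10^8 m/s, 1 eV = 1.602176634 × 10^-19 J.
First convert: p = 5200 keV/c = 2.7790 × 10^-21 kg·m/s.
For a photon f = pc/h, so f = 1.257 × 10^21 Hz.
Converting to PHz: f = 1.257 × 10^6 PHz ≈ 1.26 × 10^6 PHz.

1.26 × 10^6 PHz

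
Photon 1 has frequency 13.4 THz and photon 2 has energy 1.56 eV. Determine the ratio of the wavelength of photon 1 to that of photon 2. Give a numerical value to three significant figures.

28.1

λ_1 = 2.237·10^-5 m (from frequency = 13.4 THz, via λ = c/f).
λ_2 = 7.948·10^-7 m (from energy = 1.56 eV, via λ = hc/E).
Ratio = 2.237·10^-5 / 7.948·10^-7 = 28.1.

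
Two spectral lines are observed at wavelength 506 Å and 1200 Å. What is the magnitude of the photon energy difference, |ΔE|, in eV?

14.2 eV

Using E = hc/λ: E₁ = 3.926 × 10^-18 J, E₂ = 1.655 × 10^-18 J.
|ΔE| = |3.926 × 10^-18 − 1.655 × 10^-18| = 2.27 × 10^-18 J = 14.2 eV.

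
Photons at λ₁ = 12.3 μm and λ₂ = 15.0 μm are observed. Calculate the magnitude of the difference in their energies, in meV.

18.1 meV

Using E = hc/λ: E₁ = 1.615 × 10^-20 J, E₂ = 1.324 × 10^-20 J.
|ΔE| = |1.615 × 10^-20 − 1.324 × 10^-20| = 2.91 × 10^-21 J = 18.1 meV.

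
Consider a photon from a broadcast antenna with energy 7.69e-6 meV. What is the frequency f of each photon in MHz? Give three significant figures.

In SI units: E = 7.69e-6 meV = 1.2321e-27 J.
For a photon f = E/h, so f = 1.859e6 Hz.
Converting to MHz: f = 1.859 MHz ≈ 1.86 MHz.

1.86 MHz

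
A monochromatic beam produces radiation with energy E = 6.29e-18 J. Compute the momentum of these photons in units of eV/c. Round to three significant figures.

Use c = 2.99792458e8 m/s, 1 eV = 1.602176634e-19 J.
For a photon p = E/c, so p = 2.098e-26 kg·m/s.
Converting to eV/c: p = 39.26 eV/c ≈ 39.3 eV/c.

39.3 eV/c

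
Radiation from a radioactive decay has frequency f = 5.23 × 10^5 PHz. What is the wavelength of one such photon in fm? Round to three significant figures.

573 fm

First convert: f = 5.23 × 10^5 PHz = 5.23 × 10^20 Hz.
Since λ = c/f for a photon, λ = 5.732 × 10^-13 m.
Converting to fm: λ = 573.2 fm ≈ 573 fm.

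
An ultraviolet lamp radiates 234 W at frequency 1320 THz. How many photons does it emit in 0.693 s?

1.85e20 photons

Total energy: E_total = P·t = 234 × 0.693 = 162.2 J.
Per-photon energy: E = 8.746e-19 J.
N = E_total / E_photon = 1.85e20.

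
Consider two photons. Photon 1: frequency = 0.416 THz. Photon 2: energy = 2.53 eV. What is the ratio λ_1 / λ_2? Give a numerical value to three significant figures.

λ_1 = 7.207e-4 m (from frequency = 0.416 THz, via λ = c/f).
λ_2 = 4.901e-7 m (from energy = 2.53 eV, via λ = hc/E).
Ratio = 7.207e-4 / 4.901e-7 = 1470.

1470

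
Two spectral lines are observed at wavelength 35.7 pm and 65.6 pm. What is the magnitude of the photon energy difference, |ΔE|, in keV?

Using E = hc/λ: E₁ = 5.564 × 10^-15 J, E₂ = 3.028 × 10^-15 J.
|ΔE| = |5.564 × 10^-15 − 3.028 × 10^-15| = 2.54 × 10^-15 J = 15.8 keV.

15.8 keV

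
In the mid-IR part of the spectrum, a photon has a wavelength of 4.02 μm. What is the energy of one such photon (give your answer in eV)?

Use h = 6.62607015e-34 J·s, c = 2.99792458e8 m/s, 1 eV = 1.602176634e-19 J.
Convert to SI: λ = 4.02 μm = 4.02e-6 m.
Apply E = hc/λ: E = 4.941e-20 J.
Converting to eV: E = 0.3084 eV ≈ 0.308 eV.

0.308 eV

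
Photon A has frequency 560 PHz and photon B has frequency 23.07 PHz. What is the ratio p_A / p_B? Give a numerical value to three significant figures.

24.3

p_A = 1.238 × 10^-24 kg·m/s (from frequency = 560 PHz, via p = hf/c).
p_B = 5.099 × 10^-26 kg·m/s (from frequency = 23.07 PHz, via p = hf/c).
Ratio = 1.238 × 10^-24 / 5.099 × 10^-26 = 24.3.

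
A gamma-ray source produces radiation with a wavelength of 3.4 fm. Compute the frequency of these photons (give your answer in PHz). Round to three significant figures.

Take c = 2.99792458e8 m/s.
First convert: λ = 3.4 fm = 3.4e-15 m.
Apply f = c/λ: f = 8.817e22 Hz.
Converting to PHz: f = 8.817e7 PHz ≈ 8.82e7 PHz.

8.82e7 PHz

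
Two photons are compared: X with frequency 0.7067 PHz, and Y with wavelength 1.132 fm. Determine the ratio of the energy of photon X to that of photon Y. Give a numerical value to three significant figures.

E_X = 4.683 × 10^-19 J (from frequency = 0.7067 PHz, via E = hf).
E_Y = 1.755 × 10^-10 J (from wavelength = 1.132 fm, via E = hc/λ).
Ratio = 4.683 × 10^-19 / 1.755 × 10^-10 = 2.67 × 10^-9.

2.67 × 10^-9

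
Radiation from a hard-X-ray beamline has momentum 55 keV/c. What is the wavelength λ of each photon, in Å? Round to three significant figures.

0.225 Å

Convert to SI: p = 55 keV/c = 2.9394e-23 kg·m/s.
For a photon λ = h/p, so λ = 2.254e-11 m.
Converting to Å: λ = 0.2254 Å ≈ 0.225 Å.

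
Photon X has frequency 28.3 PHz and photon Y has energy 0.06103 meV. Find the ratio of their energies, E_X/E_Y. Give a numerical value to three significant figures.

1.92 × 10^6

E_X = 1.875 × 10^-17 J (from frequency = 28.3 PHz, via E = hf).
E_Y = 9.778 × 10^-24 J (from energy = 0.06103 meV, via E given directly).
Ratio = 1.875 × 10^-17 / 9.778 × 10^-24 = 1.92 × 10^6.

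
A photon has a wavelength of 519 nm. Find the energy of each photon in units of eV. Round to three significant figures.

Take h = 6.62607015 × 10^-34 J·s, c = 2.99792458 × 10^8 m/s, 1 eV = 1.602176634 × 10^-19 J.
In SI units: λ = 519 nm = 5.19 × 10^-7 m.
For a photon E = hc/λ, so E = 3.827 × 10^-19 J.
Converting to eV: E = 2.389 eV ≈ 2.39 eV.

2.39 eV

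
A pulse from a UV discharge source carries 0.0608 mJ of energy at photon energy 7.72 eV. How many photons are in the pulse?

4.92·10^13 photons

Per-photon energy: E = 1.237·10^-18 J (from energy = 7.72 eV).
N = E_total / E_photon = 6.08·10^-5 J / 1.237·10^-18 J = 4.92·10^13.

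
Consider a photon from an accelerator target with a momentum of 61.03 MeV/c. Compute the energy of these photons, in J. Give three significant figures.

9.78 × 10^-12 J

Use c = 2.99792458 × 10^8 m/s, 1 eV = 1.602176634 × 10^-19 J.
Convert to SI: p = 61.03 MeV/c = 3.2616 × 10^-20 kg·m/s.
The photon relation is E = pc, giving E = 9.778 × 10^-12 J.
So E ≈ 9.78 × 10^-12 J.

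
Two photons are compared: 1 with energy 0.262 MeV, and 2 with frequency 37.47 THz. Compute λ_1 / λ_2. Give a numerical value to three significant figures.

5.91e-7

λ_1 = 4.732e-12 m (from energy = 0.262 MeV, via λ = hc/E).
λ_2 = 8.001e-6 m (from frequency = 37.47 THz, via λ = c/f).
Ratio = 4.732e-12 / 8.001e-6 = 5.91e-7.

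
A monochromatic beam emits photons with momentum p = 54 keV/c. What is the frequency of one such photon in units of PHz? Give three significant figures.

Convert to SI: p = 54 keV/c = 2.8859e-23 kg·m/s.
The photon relation is f = pc/h, giving f = 1.306e19 Hz.
Converting to PHz: f = 13060 PHz ≈ 1.31e4 PHz.

1.31e4 PHz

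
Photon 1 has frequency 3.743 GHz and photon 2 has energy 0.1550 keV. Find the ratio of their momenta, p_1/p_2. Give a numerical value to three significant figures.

p_1 = 8.273·10^-33 kg·m/s (from frequency = 3.743 GHz, via p = hf/c).
p_2 = 8.284·10^-26 kg·m/s (from energy = 0.1550 keV, via p = E/c).
Ratio = 8.273·10^-33 / 8.284·10^-26 = 9.99·10^-8.

9.99·10^-8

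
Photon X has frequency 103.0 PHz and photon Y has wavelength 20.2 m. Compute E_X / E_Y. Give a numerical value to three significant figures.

6.94e9

E_X = 6.825e-17 J (from frequency = 103.0 PHz, via E = hf).
E_Y = 9.834e-27 J (from wavelength = 20.2 m, via E = hc/λ).
Ratio = 6.825e-17 / 9.834e-27 = 6.94e9.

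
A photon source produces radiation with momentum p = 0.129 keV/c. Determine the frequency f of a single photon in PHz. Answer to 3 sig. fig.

Convert to SI: p = 0.129 keV/c = 6.8941e-26 kg·m/s.
For a photon f = pc/h, so f = 3.119e16 Hz.
Converting to PHz: f = 31.19 PHz ≈ 31.2 PHz.

31.2 PHz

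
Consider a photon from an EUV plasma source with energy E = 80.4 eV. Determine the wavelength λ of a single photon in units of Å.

Convert to SI: E = 80.4 eV = 1.2882e-17 J.
Since λ = hc/E for a photon, λ = 1.542e-8 m.
Converting to Å: λ = 154.2 Å ≈ 154 Å.

154 Å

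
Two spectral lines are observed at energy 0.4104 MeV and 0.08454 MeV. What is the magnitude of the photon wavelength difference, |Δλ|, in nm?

0.0116 nm

Using λ = hc/E: λ₁ = 3.0211e-12 m, λ₂ = 1.4666e-11 m.
|Δλ| = |3.0211e-12 − 1.4666e-11| = 1.16e-11 m = 0.0116 nm.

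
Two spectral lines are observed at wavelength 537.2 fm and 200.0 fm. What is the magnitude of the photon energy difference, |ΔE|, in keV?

Using E = hc/λ: E₁ = 3.6978 × 10^-13 J, E₂ = 9.9322 × 10^-13 J.
|ΔE| = |3.6978 × 10^-13 − 9.9322 × 10^-13| = 6.23 × 10^-13 J = 3890 keV.

3890 keV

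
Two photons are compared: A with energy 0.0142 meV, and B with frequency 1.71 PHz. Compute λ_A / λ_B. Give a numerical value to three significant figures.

λ_A = 0.08731 m (from energy = 0.0142 meV, via λ = hc/E).
λ_B = 1.753e-7 m (from frequency = 1.71 PHz, via λ = c/f).
Ratio = 0.08731 / 1.753e-7 = 4.98e5.

4.98e5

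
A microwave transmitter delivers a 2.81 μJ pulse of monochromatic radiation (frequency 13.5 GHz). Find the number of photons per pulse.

Per-photon energy: E = 8.945·10^-24 J (from frequency = 13.5 GHz).
N = E_total / E_photon = 2.81·10^-6 J / 8.945·10^-24 J = 3.14·10^17.

3.14·10^17 photons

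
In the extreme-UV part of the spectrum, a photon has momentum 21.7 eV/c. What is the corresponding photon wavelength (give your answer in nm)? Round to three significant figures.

(h = 6.62607015 × 10^-34 J·s, c = 2.99792458 × 10^8 m/s, 1 eV = 1.602176634 × 10^-19 J.)
In SI units: p = 21.7 eV/c = 1.1597 × 10^-26 kg·m/s.
Apply λ = h/p: λ = 5.714 × 10^-8 m.
Converting to nm: λ = 57.14 nm ≈ 57.1 nm.

57.1 nm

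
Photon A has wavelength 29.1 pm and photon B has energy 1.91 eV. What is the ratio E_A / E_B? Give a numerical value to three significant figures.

E_A = 6.826e-15 J (from wavelength = 29.1 pm, via E = hc/λ).
E_B = 3.060e-19 J (from energy = 1.91 eV, via E given directly).
Ratio = 6.826e-15 / 3.060e-19 = 2.23e4.

2.23e4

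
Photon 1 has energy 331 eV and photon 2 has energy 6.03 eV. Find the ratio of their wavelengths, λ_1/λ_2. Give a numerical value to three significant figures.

0.0182

λ_1 = 3.746e-9 m (from energy = 331 eV, via λ = hc/E).
λ_2 = 2.056e-7 m (from energy = 6.03 eV, via λ = hc/E).
Ratio = 3.746e-9 / 2.056e-7 = 0.0182.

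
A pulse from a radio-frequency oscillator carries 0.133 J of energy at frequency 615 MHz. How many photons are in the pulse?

Per-photon energy: E = 4.075e-25 J (from frequency = 615 MHz).
N = E_total / E_photon = 0.133 J / 4.075e-25 J = 3.26e23.

3.26e23 photons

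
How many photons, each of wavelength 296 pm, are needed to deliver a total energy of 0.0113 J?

Per-photon energy: E = 6.711e-16 J (from wavelength = 296 pm).
N = E_total / E_photon = 0.0113 J / 6.711e-16 J = 1.68e13.

1.68e13 photons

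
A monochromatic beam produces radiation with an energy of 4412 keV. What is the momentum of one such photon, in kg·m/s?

First convert: E = 4412 keV = 7.0688·10^-13 J.
For a photon p = E/c, so p = 2.358·10^-21 kg·m/s.
So p ≈ 2.36·10^-21 kg·m/s.

2.36·10^-21 kg·m/s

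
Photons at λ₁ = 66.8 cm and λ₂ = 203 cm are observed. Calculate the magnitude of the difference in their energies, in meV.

1.25 × 10^-3 meV

Using E = hc/λ: E₁ = 2.974 × 10^-25 J, E₂ = 9.785 × 10^-26 J.
|ΔE| = |2.974 × 10^-25 − 9.785 × 10^-26| = 2.00 × 10^-25 J = 1.25 × 10^-3 meV.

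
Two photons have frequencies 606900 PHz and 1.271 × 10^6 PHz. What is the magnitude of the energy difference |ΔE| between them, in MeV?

Using E = hf: E₁ = 4.0214 × 10^-13 J, E₂ = 8.4217 × 10^-13 J.
|ΔE| = |4.0214 × 10^-13 − 8.4217 × 10^-13| = 4.40 × 10^-13 J = 2.75 MeV.

2.75 MeV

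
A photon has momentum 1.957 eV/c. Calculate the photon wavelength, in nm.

Use h = 6.62607015e-34 J·s, c = 2.99792458e8 m/s, 1 eV = 1.602176634e-19 J.
In SI units: p = 1.957 eV/c = 1.0459e-27 kg·m/s.
For a photon λ = h/p, so λ = 6.335e-7 m.
Converting to nm: λ = 633.5 nm ≈ 634 nm.

634 nm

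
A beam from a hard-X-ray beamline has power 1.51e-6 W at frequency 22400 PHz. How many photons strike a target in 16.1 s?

Total energy: E_total = P·t = 1.51e-6 × 16.1 = 2.431e-5 J.
Per-photon energy: E = 1.484e-14 J.
N = E_total / E_photon = 1.64e9.

1.64e9 photons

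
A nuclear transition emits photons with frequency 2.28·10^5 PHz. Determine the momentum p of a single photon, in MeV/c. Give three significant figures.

(h = 6.62607015·10^-34 J·s, c = 2.99792458·10^8 m/s, 1 eV = 1.602176634·10^-19 J.)
First convert: f = 2.28·10^5 PHz = 2.28·10^20 Hz.
Since p = hf/c for a photon, p = 5.039·10^-22 kg·m/s.
Converting to MeV/c: p = 0.9429 MeV/c ≈ 0.943 MeV/c.

0.943 MeV/c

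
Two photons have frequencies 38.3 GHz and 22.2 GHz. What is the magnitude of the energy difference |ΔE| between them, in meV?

Using E = hf: E₁ = 2.538 × 10^-23 J, E₂ = 1.471 × 10^-23 J.
|ΔE| = |2.538 × 10^-23 − 1.471 × 10^-23| = 1.07 × 10^-23 J = 0.0666 meV.

0.0666 meV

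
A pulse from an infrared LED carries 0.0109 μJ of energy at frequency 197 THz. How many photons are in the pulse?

Per-photon energy: E = 1.305e-19 J (from frequency = 197 THz).
N = E_total / E_photon = 1.09e-8 J / 1.305e-19 J = 8.35e10.

8.35e10 photons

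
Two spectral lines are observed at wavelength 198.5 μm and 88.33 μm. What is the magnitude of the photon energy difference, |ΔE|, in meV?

7.79 meV

Using E = hc/λ: E₁ = 1.0007e-21 J, E₂ = 2.2489e-21 J.
|ΔE| = |1.0007e-21 − 2.2489e-21| = 1.25e-21 J = 7.79 meV.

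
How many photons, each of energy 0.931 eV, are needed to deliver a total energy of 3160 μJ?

Per-photon energy: E = 1.492 × 10^-19 J (from energy = 0.931 eV).
N = E_total / E_photon = 0.00316 J / 1.492 × 10^-19 J = 2.12 × 10^16.

2.12 × 10^16 photons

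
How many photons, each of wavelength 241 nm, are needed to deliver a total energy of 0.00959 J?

Per-photon energy: E = 8.243·10^-19 J (from wavelength = 241 nm).
N = E_total / E_photon = 0.00959 J / 8.243·10^-19 J = 1.16·10^16.

1.16·10^16 photons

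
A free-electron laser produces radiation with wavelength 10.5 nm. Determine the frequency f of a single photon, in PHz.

28.6 PHz

(c = 2.99792458e8 m/s.)
Convert to SI: λ = 10.5 nm = 1.05e-8 m.
The photon relation is f = c/λ, giving f = 2.855e16 Hz.
Converting to PHz: f = 28.55 PHz ≈ 28.6 PHz.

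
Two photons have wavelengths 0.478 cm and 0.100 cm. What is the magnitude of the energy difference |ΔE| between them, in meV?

Using E = hc/λ: E₁ = 4.156·10^-23 J, E₂ = 1.986·10^-22 J.
|ΔE| = |4.156·10^-23 − 1.986·10^-22| = 1.57·10^-22 J = 0.980 meV.

0.980 meV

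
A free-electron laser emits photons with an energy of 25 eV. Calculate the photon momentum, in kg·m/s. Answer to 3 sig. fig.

Convert to SI: E = 25 eV = 4.0054 × 10^-18 J.
Apply p = E/c: p = 1.336 × 10^-26 kg·m/s.
So p ≈ 1.34 × 10^-26 kg·m/s.

1.34 × 10^-26 kg·m/s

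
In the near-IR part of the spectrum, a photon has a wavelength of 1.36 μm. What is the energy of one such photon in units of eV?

0.912 eV

(h = 6.62607015 × 10^-34 J·s, c = 2.99792458 × 10^8 m/s, 1 eV = 1.602176634 × 10^-19 J.)
Convert to SI: λ = 1.36 μm = 1.36 × 10^-6 m.
For a photon E = hc/λ, so E = 1.461 × 10^-19 J.
Converting to eV: E = 0.9116 eV ≈ 0.912 eV.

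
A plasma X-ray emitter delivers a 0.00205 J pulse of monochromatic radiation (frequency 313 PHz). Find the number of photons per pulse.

9.88 × 10^12 photons

Per-photon energy: E = 2.074 × 10^-16 J (from frequency = 313 PHz).
N = E_total / E_photon = 0.00205 J / 2.074 × 10^-16 J = 9.88 × 10^12.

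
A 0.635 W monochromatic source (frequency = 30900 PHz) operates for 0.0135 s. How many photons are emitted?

4.19·10^11 photons

Total energy: E_total = P·t = 0.635 × 0.0135 = 0.008573 J.
Per-photon energy: E = 2.047·10^-14 J.
N = E_total / E_photon = 4.19·10^11.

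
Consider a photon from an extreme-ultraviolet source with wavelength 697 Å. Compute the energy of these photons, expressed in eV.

First convert: λ = 697 Å = 6.97e-8 m.
Since E = hc/λ for a photon, E = 2.850e-18 J.
Converting to eV: E = 17.79 eV ≈ 17.8 eV.

17.8 eV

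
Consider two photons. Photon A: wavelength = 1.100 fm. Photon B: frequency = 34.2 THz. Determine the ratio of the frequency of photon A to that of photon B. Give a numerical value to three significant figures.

f_A = 2.725·10^23 Hz (from wavelength = 1.100 fm, via f = c/λ).
f_B = 3.420·10^13 Hz (from frequency = 34.2 THz, via f given directly).
Ratio = 2.725·10^23 / 3.420·10^13 = 7.97·10^9.

7.97·10^9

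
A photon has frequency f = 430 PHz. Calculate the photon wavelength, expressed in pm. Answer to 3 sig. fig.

697 pm

Use c = 2.99792458 × 10^8 m/s.
Convert to SI: f = 430 PHz = 4.3 × 10^17 Hz.
For a photon λ = c/f, so λ = 6.972 × 10^-10 m.
Converting to pm: λ = 697.2 pm ≈ 697 pm.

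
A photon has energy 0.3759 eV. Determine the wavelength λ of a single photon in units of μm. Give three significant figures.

(h = 6.62607015e-34 J·s, c = 2.99792458e8 m/s, 1 eV = 1.602176634e-19 J.)
Convert to SI: E = 0.3759 eV = 6.0226e-20 J.
The photon relation is λ = hc/E, giving λ = 3.298e-6 m.
Converting to μm: λ = 3.298 μm ≈ 3.30 μm.

3.30 μm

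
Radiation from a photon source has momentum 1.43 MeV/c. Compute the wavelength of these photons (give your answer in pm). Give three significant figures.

Convert to SI: p = 1.43 MeV/c = 7.6423 × 10^-22 kg·m/s.
Since λ = h/p for a photon, λ = 8.670 × 10^-13 m.
Converting to pm: λ = 0.8670 pm ≈ 0.867 pm.

0.867 pm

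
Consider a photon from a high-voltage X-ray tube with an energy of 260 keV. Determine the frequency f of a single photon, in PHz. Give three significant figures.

In SI units: E = 260 keV = 4.1657·10^-14 J.
The photon relation is f = E/h, giving f = 6.287·10^19 Hz.
Converting to PHz: f = 62870 PHz ≈ 6.29·10^4 PHz.

6.29·10^4 PHz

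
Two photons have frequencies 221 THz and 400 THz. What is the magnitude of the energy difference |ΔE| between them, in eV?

Using E = hf: E₁ = 1.464 × 10^-19 J, E₂ = 2.650 × 10^-19 J.
|ΔE| = |1.464 × 10^-19 − 2.650 × 10^-19| = 1.19 × 10^-19 J = 0.740 eV.

0.740 eV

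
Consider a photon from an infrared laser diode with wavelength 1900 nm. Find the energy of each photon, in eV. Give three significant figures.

Take h = 6.62607015·10^-34 J·s, c = 2.99792458·10^8 m/s, 1 eV = 1.602176634·10^-19 J.
First convert: λ = 1900 nm = 1.9·10^-6 m.
Apply E = hc/λ: E = 1.045·10^-19 J.
Converting to eV: E = 0.6525 eV ≈ 0.653 eV.

0.653 eV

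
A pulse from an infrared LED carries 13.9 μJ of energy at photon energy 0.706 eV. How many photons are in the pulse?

1.23e14 photons

Per-photon energy: E = 1.131e-19 J (from energy = 0.706 eV).
N = E_total / E_photon = 1.39e-5 J / 1.131e-19 J = 1.23e14.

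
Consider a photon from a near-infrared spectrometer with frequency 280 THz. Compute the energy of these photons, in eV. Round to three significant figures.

(h = 6.62607015 × 10^-34 J·s, 1 eV = 1.602176634 × 10^-19 J.)
In SI units: f = 280 THz = 2.8 × 10^14 Hz.
Apply E = hf: E = 1.855 × 10^-19 J.
Converting to eV: E = 1.158 eV ≈ 1.16 eV.

1.16 eV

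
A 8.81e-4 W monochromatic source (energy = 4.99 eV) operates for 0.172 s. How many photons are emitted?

Total energy: E_total = P·t = 8.81e-4 × 0.172 = 1.515e-4 J.
Per-photon energy: E = 7.995e-19 J.
N = E_total / E_photon = 1.90e14.

1.90e14 photons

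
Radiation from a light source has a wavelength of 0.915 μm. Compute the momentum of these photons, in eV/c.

Take h = 6.62607015·10^-34 J·s, c = 2.99792458·10^8 m/s, 1 eV = 1.602176634·10^-19 J.
First convert: λ = 0.915 μm = 9.15·10^-7 m.
Since p = h/λ for a photon, p = 7.242·10^-28 kg·m/s.
Converting to eV/c: p = 1.355 eV/c ≈ 1.36 eV/c.

1.36 eV/c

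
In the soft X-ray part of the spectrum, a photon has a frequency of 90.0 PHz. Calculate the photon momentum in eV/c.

In SI units: f = 90.0 PHz = 9.00·10^16 Hz.
Apply p = hf/c: p = 1.989·10^-25 kg·m/s.
Converting to eV/c: p = 372.2 eV/c ≈ 372 eV/c.

372 eV/c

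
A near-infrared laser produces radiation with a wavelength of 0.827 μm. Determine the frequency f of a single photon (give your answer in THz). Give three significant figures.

Convert to SI: λ = 0.827 μm = 8.27e-7 m.
For a photon f = c/λ, so f = 3.625e14 Hz.
Converting to THz: f = 362.5 THz ≈ 363 THz.

363 THz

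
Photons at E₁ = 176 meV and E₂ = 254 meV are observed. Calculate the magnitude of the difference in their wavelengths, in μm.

2.16 μm

Using λ = hc/E: λ₁ = 7.045e-6 m, λ₂ = 4.881e-6 m.
|Δλ| = |7.045e-6 − 4.881e-6| = 2.16e-6 m = 2.16 μm.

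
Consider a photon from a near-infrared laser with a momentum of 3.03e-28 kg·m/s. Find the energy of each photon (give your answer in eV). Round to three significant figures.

(c = 2.99792458e8 m/s, 1 eV = 1.602176634e-19 J.)
Apply E = pc: E = 9.084e-20 J.
Converting to eV: E = 0.5670 eV ≈ 0.567 eV.

0.567 eV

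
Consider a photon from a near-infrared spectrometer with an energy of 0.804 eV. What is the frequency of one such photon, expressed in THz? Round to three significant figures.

Take h = 6.62607015e-34 J·s, 1 eV = 1.602176634e-19 J.
First convert: E = 0.804 eV = 1.2882e-19 J.
Since f = E/h for a photon, f = 1.944e14 Hz.
Converting to THz: f = 194.4 THz ≈ 194 THz.

194 THz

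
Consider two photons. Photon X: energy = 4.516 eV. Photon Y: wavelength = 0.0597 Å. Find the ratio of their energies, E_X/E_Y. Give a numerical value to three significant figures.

E_X = 7.235e-19 J (from energy = 4.516 eV, via E given directly).
E_Y = 3.327e-14 J (from wavelength = 0.0597 Å, via E = hc/λ).
Ratio = 7.235e-19 / 3.327e-14 = 2.17e-5.

2.17e-5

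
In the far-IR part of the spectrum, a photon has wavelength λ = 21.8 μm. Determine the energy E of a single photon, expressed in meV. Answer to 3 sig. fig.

First convert: λ = 21.8 μm = 2.18e-5 m.
The photon relation is E = hc/λ, giving E = 9.112e-21 J.
Converting to meV: E = 56.87 meV ≈ 56.9 meV.

56.9 meV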